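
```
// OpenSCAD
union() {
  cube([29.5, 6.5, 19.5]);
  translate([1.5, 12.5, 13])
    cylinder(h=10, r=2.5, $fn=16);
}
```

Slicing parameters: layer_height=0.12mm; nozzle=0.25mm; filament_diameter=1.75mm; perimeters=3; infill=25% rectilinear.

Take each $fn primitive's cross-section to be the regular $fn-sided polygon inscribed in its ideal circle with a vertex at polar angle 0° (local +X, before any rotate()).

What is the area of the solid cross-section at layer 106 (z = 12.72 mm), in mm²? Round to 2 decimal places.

At z = 12.72 mm: the cube (footprint 29.5×6.5) is included at this height (area 191.75 mm²); the cylinder at (1.5, 12.5) is absent (z outside [13, 23]); Taking the union: only the 29.5×6.5 cube is present, so the union is just that shape — area = 191.75 mm². Overall, the cross-section is a single solid region. Net area = 191.75 mm².

191.75 mm²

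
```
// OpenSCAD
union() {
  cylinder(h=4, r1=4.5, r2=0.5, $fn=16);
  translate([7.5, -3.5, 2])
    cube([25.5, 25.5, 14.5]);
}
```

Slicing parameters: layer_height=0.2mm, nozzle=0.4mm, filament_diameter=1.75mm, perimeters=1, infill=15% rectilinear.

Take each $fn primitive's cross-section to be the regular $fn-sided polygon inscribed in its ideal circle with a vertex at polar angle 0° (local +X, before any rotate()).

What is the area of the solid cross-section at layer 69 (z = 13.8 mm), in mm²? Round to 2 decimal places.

650.25 mm²

At z = 13.8 mm: the cone is not intersected at this z (z outside [0, 4]); the cube at (7.5, -3.5) is present — its section is the full 25.5×25.5 rectangle (area 650.25 mm²); Combining (union): only the 25.5×25.5 cube at (7.5, -3.5) is present, so the union is just that shape — area = 650.25 mm². Overall, the cross-section is a single solid region. Net area = 650.25 mm².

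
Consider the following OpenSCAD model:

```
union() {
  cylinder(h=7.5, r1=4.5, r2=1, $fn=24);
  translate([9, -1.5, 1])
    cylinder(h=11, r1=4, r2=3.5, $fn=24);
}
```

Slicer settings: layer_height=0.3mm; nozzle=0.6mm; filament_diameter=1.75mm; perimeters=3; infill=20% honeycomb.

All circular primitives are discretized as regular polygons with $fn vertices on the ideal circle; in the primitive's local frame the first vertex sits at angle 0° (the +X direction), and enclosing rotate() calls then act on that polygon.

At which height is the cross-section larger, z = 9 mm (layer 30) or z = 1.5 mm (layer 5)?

layer 5 (z = 1.5 mm)

Layer 30 (z = 9): the cone is not intersected at this z (z outside [0, 7.5]); the cone at (9, -1.5) contributes a regular 24-gon of circumradius 3.636 (interpolated between r1=4 and r2=3.5 at t=0.727) (area = (24/2)·3.636²·sin(360°/24) = 41.07 mm²); Merging all regions: only the cone at (9, -1.5) is present, so the union is just that shape — area = 41.07 mm². So its area = 41.07 mm². Layer 5 (z = 1.5): the cone (r1=4.5→r2=1) has section circumradius 3.800 here — a regular 24-gon (area = (24/2)·3.800²·sin(360°/24) = 44.85 mm²); the cone at (9, -1.5) contributes a regular 24-gon of circumradius 3.977 (interpolated between r1=4 and r2=3.5 at t=0.045) (area = (24/2)·3.977²·sin(360°/24) = 49.13 mm²); Combining (union): the 2 present regions are separate (no shared area or edge), so areas and boundary lengths simply add and each stays a separate island — area = 93.98 mm². So its area = 93.98 mm². Layer 5 is larger (93.98 vs 41.07 mm²).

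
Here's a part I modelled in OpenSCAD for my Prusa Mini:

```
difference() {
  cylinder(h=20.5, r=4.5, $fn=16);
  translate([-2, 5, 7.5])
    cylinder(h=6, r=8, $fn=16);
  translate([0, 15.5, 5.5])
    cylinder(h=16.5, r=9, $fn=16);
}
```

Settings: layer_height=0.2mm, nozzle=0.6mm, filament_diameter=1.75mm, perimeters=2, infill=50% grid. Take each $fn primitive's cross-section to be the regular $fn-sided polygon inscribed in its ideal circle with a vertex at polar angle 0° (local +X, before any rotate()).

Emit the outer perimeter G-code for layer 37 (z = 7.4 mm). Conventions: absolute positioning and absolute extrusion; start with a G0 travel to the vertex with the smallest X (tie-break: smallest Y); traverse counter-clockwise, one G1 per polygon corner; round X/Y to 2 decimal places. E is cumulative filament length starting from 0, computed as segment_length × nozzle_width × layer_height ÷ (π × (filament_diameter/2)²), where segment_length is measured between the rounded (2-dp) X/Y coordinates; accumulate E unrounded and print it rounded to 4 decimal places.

At z = 7.4 mm: the r=4.5 cylinder contributes a regular 16-gon of circumradius 4.5; the cylinder at (-2, 5) is not intersected at this z (z outside [7.5, 13.5]); the r=9 cylinder at (0, 15.5) contributes a regular 16-gon of circumradius 9; After the difference (first − rest): starting from the r=4.5 cylinder, the r=9 cylinder at (0, 15.5) misses the remaining region (no effect) — 1 connected region. The outline is a single polygon with 16 vertices. Extrusion per mm of travel: 0.6 × 0.2 / (π × 0.875²) = 0.049890. Accumulating E over each segment gives final E = 1.4016.

G0 X-4.50 Y0.00 Z7.40
G1 X-4.16 Y-1.72 E0.0875
G1 X-3.18 Y-3.18 E0.1752
G1 X-1.72 Y-4.16 E0.2629
G1 X0.00 Y-4.50 E0.3504
G1 X1.72 Y-4.16 E0.4379
G1 X3.18 Y-3.18 E0.5256
G1 X4.16 Y-1.72 E0.6133
G1 X4.50 Y0.00 E0.7008
G1 X4.16 Y1.72 E0.7883
G1 X3.18 Y3.18 E0.8760
G1 X1.72 Y4.16 E0.9637
G1 X0.00 Y4.50 E1.0512
G1 X-1.72 Y4.16 E1.1387
G1 X-3.18 Y3.18 E1.2264
G1 X-4.16 Y1.72 E1.3141
G1 X-4.50 Y0.00 E1.4016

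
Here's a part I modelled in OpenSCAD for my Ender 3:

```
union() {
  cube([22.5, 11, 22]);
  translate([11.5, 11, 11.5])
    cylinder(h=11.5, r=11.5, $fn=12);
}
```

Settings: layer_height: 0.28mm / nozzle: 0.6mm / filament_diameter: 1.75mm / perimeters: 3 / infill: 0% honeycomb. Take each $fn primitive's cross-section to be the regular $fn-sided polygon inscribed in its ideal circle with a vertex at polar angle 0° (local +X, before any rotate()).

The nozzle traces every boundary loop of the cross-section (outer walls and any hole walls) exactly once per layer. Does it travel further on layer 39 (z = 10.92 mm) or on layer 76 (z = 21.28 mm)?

Layer 39 (z = 10.92): the cube (footprint 22.5×11) is included at this height (perimeter 67.00 mm); the cylinder at (11.5, 11) is not intersected at this z (z outside [11.5, 23]); Combining (union): only the 22.5×11 cube is present, so the union is just that shape — boundary = 67.00 mm. So its perimeter = 67.00 mm. Layer 76 (z = 21.28): the cube is present — its section is the full 22.5×11 rectangle (perimeter 67.00 mm); the r=11.5 cylinder at (11.5, 11) contributes a regular 12-gon of circumradius 11.5 (perimeter = 2·12·11.500·sin(180°/12) = 71.43 mm); Taking the union: the regions partially overlap (shared area 196.98 mm²), so the edge portions inside another operand are dropped and the merged outline is re-measured after clipping — boundary = 80.41 mm. So its perimeter = 80.41 mm. Layer 76 is larger (80.41 vs 67.00 mm).

layer 76 (z = 21.28 mm)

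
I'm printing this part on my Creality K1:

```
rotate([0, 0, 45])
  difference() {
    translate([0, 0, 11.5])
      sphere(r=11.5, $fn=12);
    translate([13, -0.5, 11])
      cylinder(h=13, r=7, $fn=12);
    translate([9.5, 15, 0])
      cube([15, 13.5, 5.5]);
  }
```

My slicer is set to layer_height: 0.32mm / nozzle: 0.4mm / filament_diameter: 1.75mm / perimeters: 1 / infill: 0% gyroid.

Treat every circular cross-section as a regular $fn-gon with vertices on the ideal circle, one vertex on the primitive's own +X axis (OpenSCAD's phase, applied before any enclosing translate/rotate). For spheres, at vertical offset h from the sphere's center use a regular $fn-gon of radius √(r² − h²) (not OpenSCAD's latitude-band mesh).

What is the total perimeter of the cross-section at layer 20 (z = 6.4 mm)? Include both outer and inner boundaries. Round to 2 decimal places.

64.03 mm

At z = 6.4 mm: the sphere: section is a regular 12-gon, circumradius = √(r²−h²) = √(11.5²−5.1²) = 10.307 (perimeter = 2·12·10.307·sin(180°/12) = 64.03 mm); the cylinder at (13, -0.5) is not intersected at this z (z outside [11, 24]); the cube at (9.5, 15) does not reach this height (z outside [0, 5.5]); After the difference (first − rest): none of the subtracted shapes is present at this height, so the r=11.5 sphere is unchanged — boundary = 64.03 mm; (rotated 45° about Z; rotation is an isometry so areas/perimeters/island counts are preserved). Overall, the cross-section is a single solid region. Total boundary length (outer) = 64.03 mm.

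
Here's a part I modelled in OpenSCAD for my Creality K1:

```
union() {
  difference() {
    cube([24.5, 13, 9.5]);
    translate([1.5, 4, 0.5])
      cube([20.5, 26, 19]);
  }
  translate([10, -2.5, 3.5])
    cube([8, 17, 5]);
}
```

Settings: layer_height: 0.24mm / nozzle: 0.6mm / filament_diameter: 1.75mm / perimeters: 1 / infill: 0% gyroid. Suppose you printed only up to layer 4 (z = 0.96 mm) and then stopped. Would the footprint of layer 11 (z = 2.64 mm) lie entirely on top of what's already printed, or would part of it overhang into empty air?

entirely on top

Compare the two slices. At z = 0.96: the 24.5×13 cube contributes its full rectangle (area 318.50 mm²); the cube at (1.5, 4) (footprint 20.5×26) is included at this height (area 533.00 mm²); Taking the first minus the rest: starting from the 24.5×13 cube (318.50 mm²), the 20.5×26 cube at (1.5, 4) partially overlaps it — only the 184.50 mm² overlap (of its 533.00 mm²) is removed, clipping the outline — area = 134.00 mm²; the cube at (10, -2.5) is not intersected at this z (z outside [3.5, 8.5]); Combining (union): only that combined region is present, so the union is just that shape — area = 134.00 mm². At z = 2.64: the cube is present — its section is the full 24.5×13 rectangle (area 318.50 mm²); the cube at (1.5, 4) is present — its section is the full 20.5×26 rectangle (area 533.00 mm²); After the difference (first − rest): starting from the 24.5×13 cube (318.50 mm²), the 20.5×26 cube at (1.5, 4) partially overlaps it — only the 184.50 mm² overlap (of its 533.00 mm²) is removed, clipping the outline — area = 134.00 mm²; the cube at (10, -2.5) is not intersected at this z (z outside [3.5, 8.5]); Combining (union): only the result so far is present, so the union is just that shape — area = 134.00 mm². Checking containment: the cross-section at z = 2.64 is a subset of the cross-section at z = 0.96.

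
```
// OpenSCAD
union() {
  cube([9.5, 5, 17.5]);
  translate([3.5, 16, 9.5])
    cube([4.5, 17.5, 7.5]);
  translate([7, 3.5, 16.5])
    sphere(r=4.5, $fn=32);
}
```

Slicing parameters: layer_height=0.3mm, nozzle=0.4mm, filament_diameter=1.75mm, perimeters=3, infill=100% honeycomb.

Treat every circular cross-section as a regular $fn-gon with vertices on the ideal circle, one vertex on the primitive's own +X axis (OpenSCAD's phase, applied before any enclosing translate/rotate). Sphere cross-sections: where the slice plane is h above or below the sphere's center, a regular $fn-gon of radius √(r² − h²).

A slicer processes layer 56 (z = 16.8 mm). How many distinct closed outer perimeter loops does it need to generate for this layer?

2

At z = 16.8 mm: the cube (footprint 9.5×5) is included at this height; the 4.5×17.5 cube at (3.5, 16) contributes its full rectangle; the sphere at (7, 3.5): section is a regular 32-gon, circumradius = √(r²−h²) = √(4.5²−0.3²) = 4.490; Combining (union): the regions partially overlap (shared area 32.96 mm²), so overlapping operands fuse into one piece — 2 connected regions. The result has 2 disconnected regions.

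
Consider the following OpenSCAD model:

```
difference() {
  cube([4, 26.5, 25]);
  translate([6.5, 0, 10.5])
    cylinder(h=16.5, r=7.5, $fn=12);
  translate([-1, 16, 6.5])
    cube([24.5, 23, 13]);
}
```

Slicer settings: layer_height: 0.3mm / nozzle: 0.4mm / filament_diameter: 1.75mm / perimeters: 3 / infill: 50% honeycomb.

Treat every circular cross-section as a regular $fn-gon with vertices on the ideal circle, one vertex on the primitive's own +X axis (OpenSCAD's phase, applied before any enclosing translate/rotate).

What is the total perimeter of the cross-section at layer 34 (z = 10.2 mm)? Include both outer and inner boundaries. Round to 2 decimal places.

40.00 mm

At z = 10.2 mm: the cube is present — its section is the full 4×26.5 rectangle (perimeter 61.00 mm); the cylinder at (6.5, 0) does not reach this height (z outside [10.5, 27]); the cube at (-1, 16) is present — its section is the full 24.5×23 rectangle (perimeter 95.00 mm); Subtracting the remaining from the first: starting from the 4×26.5 cube, the 24.5×23 cube at (-1, 16) partially overlaps it — only the 42.00 mm² overlap (of its 563.50 mm²) is removed, clipping the outline — boundary = 40.00 mm. Overall, the cross-section is a single solid region. Total boundary length (outer) = 40.00 mm.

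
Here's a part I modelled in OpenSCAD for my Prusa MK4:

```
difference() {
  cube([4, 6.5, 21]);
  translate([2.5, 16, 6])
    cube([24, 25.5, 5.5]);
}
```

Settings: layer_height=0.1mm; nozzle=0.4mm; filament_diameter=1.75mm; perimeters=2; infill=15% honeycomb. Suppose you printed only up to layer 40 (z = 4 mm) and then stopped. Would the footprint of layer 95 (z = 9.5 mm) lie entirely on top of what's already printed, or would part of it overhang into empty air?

Compare the two slices. At z = 4: the 4×6.5 cube contributes its full rectangle (area 26.00 mm²); the cube at (2.5, 16) does not reach this height (z outside [6, 11.5]); After the difference (first − rest): none of the subtracted shapes is present at this height, so the 4×6.5 cube is unchanged — area = 26.00 mm². At z = 9.5: the cube is present — its section is the full 4×6.5 rectangle (area 26.00 mm²); the cube at (2.5, 16) is present — its section is the full 24×25.5 rectangle (area 612.00 mm²); Subtracting the remaining from the first: starting from the 4×6.5 cube (26.00 mm²), the 24×25.5 cube at (2.5, 16) misses the remaining region (no effect) — area = 26.00 mm². Checking containment: the cross-section at z = 9.5 is a subset of the cross-section at z = 4.

entirely on top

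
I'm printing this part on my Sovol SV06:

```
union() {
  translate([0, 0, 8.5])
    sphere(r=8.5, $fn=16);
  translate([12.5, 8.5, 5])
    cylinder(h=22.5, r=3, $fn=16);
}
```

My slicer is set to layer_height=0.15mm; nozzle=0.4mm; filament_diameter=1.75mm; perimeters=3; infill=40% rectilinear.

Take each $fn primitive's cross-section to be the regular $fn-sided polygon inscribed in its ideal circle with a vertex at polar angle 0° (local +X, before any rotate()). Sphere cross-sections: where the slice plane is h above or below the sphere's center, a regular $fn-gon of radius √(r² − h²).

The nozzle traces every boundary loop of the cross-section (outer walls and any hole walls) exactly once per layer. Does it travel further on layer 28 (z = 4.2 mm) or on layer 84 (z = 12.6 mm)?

Layer 28 (z = 4.2): the sphere: section is a regular 16-gon, circumradius = √(r²−h²) = √(8.5²−4.3²) = 7.332 (perimeter = 2·16·7.332·sin(180°/16) = 45.77 mm); the cylinder at (12.5, 8.5) is not intersected at this z (z outside [5, 27.5]); Combining (union): only the r=8.5 sphere is present, so the union is just that shape — boundary = 45.77 mm. So its perimeter = 45.77 mm. Layer 84 (z = 12.6): the r=8.5 sphere slices to a regular 16-gon of circumradius 7.446 (√(r²−h²) with h=4.1 from center) (perimeter = 2·16·7.446·sin(180°/16) = 46.48 mm); the r=3 cylinder at (12.5, 8.5) gives a regular 16-gon of circumradius 3 (constant along its height) (perimeter = 2·16·3.000·sin(180°/16) = 18.73 mm); Merging all regions: the 2 present regions are separate (no shared area or edge), so areas and boundary lengths simply add and each stays a separate island — boundary = 65.21 mm. So its perimeter = 65.21 mm. Layer 84 is larger (65.21 vs 45.77 mm).

layer 84 (z = 12.6 mm)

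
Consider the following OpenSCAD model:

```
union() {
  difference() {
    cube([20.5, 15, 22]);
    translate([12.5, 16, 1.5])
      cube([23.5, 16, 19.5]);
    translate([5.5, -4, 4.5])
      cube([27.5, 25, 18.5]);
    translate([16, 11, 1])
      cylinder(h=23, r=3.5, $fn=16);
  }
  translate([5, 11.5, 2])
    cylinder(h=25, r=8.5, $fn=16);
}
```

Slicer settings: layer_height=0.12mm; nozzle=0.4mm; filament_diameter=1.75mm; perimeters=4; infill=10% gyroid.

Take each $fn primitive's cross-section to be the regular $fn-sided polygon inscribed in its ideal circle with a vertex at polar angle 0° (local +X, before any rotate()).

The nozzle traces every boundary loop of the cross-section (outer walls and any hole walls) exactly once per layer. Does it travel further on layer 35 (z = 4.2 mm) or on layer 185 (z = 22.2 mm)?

layer 35 (z = 4.2 mm)

Layer 35 (z = 4.2): the 20.5×15 cube contributes its full rectangle (perimeter 71.00 mm); the cube at (12.5, 16) (footprint 23.5×16) is included at this height (perimeter 79.00 mm); the cube at (5.5, -4) does not reach this height (z outside [4.5, 23]); the cylinder at (16, 11): section is a regular 16-gon, circumradius r=3.5 (perimeter = 2·16·3.500·sin(180°/16) = 21.85 mm); After the difference (first − rest): starting from the 20.5×15 cube, the 23.5×16 cube at (12.5, 16) misses the remaining region (no effect); the r=3.5 cylinder at (16, 11) lies wholly inside it (removes its full 37.50 mm² and its 21.85 mm outline becomes a hole wall) — boundary (outer + 1 inner loop) = 92.85 mm; the r=8.5 cylinder at (5, 11.5) contributes a regular 16-gon of circumradius 8.5 (perimeter = 2·16·8.500·sin(180°/16) = 53.06 mm); Merging all regions: the regions partially overlap (shared area 138.43 mm²), so the edge portions inside another operand are dropped and the merged outline is re-measured after clipping — boundary (outer + 1 inner loop) = 100.55 mm. So its perimeter = 100.55 mm. Layer 185 (z = 22.2): the cube does not reach this height (z outside [0, 22]); the cube at (12.5, 16) does not reach this height (z outside [1.5, 21]); the cube at (5.5, -4) is present — its section is the full 27.5×25 rectangle (perimeter 105.00 mm); the r=3.5 cylinder at (16, 11) contributes a regular 16-gon of circumradius 3.5 (perimeter = 2·16·3.500·sin(180°/16) = 21.85 mm); Taking the first minus the rest: the first operand is absent here, so nothing remains; the r=8.5 cylinder at (5, 11.5) contributes a regular 16-gon of circumradius 8.5 (perimeter = 2·16·8.500·sin(180°/16) = 53.06 mm); Taking the union: only the r=8.5 cylinder at (5, 11.5) is present, so the union is just that shape — boundary = 53.06 mm. So its perimeter = 53.06 mm. Layer 35 is larger (100.55 vs 53.06 mm).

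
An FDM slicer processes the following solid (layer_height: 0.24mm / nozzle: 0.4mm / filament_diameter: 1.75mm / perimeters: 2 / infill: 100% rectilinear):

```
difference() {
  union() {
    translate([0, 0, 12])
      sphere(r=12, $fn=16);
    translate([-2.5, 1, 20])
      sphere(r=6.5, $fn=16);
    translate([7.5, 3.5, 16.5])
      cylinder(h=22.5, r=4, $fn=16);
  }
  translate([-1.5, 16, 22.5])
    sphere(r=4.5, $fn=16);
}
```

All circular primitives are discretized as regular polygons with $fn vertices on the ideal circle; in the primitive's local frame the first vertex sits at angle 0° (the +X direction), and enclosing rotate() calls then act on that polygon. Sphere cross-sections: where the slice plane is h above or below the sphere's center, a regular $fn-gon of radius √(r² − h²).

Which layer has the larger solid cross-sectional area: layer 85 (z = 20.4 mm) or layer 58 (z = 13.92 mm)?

Layer 85 (z = 20.4): the sphere: section is a regular 16-gon, circumradius = √(r²−h²) = √(12²−8.4²) = 8.570 (area = (16/2)·8.570²·sin(360°/16) = 224.83 mm²); the r=6.5 sphere at (-2.5, 1) contributes a regular 16-gon of circumradius √(6.5²−0.4²) = 6.488 (area = (16/2)·6.488²·sin(360°/16) = 128.86 mm²); the r=4 cylinder at (7.5, 3.5) contributes a regular 16-gon of circumradius 4 (area = (16/2)·4.000²·sin(360°/16) = 48.98 mm²); Taking the union: the regions partially overlap — summed areas 402.67 mm² minus the doubly-counted overlap 147.98 mm² gives 254.69 mm² — area = 254.69 mm²; the r=4.5 sphere at (-1.5, 16) contributes a regular 16-gon of circumradius √(4.5²−2.1²) = 3.980 (area = (16/2)·3.980²·sin(360°/16) = 48.49 mm²); Taking the first minus the rest: starting from that combined region (254.69 mm²), the r=4.5 sphere at (-1.5, 16) misses the remaining region (no effect) — area = 254.69 mm². So its area = 254.69 mm². Layer 58 (z = 13.92): the sphere: section is a regular 16-gon, circumradius = √(r²−h²) = √(12²−1.92²) = 11.845 (area = (16/2)·11.845²·sin(360°/16) = 429.57 mm²); the r=6.5 sphere at (-2.5, 1) slices to a regular 16-gon of circumradius 2.299 (√(r²−h²) with h=6.08 from center) (area = (16/2)·2.299²·sin(360°/16) = 16.18 mm²); the cylinder at (7.5, 3.5) is absent (z outside [16.5, 39]); Combining (union): the r=6.5 sphere at (-2.5, 1) lies entirely inside the r=12 sphere, so the union is just the r=12 sphere — area = 429.57 mm²; the sphere at (-1.5, 16) does not reach this height (|z−center|=8.580 > r=4.5); Taking the first minus the rest: none of the subtracted shapes is present at this height, so the result so far is unchanged — area = 429.57 mm². So its area = 429.57 mm². Layer 58 is larger (429.57 vs 254.69 mm²).

layer 58 (z = 13.92 mm)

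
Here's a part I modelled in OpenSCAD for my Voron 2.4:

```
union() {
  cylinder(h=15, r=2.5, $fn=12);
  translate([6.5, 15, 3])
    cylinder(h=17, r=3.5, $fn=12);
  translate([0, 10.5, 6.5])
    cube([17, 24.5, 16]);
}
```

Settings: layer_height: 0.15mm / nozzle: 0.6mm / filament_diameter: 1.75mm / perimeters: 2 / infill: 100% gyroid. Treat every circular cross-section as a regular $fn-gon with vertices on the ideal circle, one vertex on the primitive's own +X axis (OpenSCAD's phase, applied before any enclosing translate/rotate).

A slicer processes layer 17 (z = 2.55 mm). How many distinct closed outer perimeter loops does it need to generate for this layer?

1

At z = 2.55 mm: the r=2.5 cylinder gives a regular 12-gon of circumradius 2.5 (constant along its height); the cylinder at (6.5, 15) does not reach this height (z outside [3, 20]); the cube at (0, 10.5) is not intersected at this z (z outside [6.5, 22.5]); Merging all regions: only the r=2.5 cylinder is present, so the union is just that shape — 1 connected region. The result has 1 disconnected region.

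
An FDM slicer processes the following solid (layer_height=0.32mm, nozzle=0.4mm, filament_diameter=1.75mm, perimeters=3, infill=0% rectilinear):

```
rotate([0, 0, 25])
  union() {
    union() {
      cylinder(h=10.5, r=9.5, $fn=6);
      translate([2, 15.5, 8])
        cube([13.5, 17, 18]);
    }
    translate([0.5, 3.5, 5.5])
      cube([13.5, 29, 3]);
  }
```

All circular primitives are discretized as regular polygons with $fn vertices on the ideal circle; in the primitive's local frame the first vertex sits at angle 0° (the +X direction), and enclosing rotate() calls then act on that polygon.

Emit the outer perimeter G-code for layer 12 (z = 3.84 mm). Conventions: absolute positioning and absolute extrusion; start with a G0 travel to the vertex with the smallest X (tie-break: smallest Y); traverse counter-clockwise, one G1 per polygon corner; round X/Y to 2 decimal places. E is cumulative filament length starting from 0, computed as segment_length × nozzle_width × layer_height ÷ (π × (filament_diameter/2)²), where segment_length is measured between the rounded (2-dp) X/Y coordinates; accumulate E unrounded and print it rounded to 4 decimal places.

G0 X-8.61 Y-4.01 Z3.84
G1 X-0.83 Y-9.46 E0.5055
G1 X7.78 Y-5.45 E1.0109
G1 X8.61 Y4.01 E1.5163
G1 X0.83 Y9.46 E2.0218
G1 X-7.78 Y5.45 E2.5273
G1 X-8.61 Y-4.01 E3.0326

At z = 3.84 mm: the cylinder: section is a regular 6-gon, circumradius r=9.5; the cube at (2, 15.5) is absent (z outside [8, 26]); Taking the union: only the r=9.5 cylinder is present, so the union is just that shape — 1 connected region; the cube at (0.5, 3.5) does not reach this height (z outside [5.5, 8.5]); Taking the union: only the result so far is present, so the union is just that shape — 1 connected region; (whole slice rotated 25° about Z — lengths, areas and connectivity unchanged). The outline is a single polygon with 6 vertices. Extrusion per mm of travel: 0.4 × 0.32 / (π × 0.875²) = 0.053216. Accumulating E over each segment gives final E = 3.0326.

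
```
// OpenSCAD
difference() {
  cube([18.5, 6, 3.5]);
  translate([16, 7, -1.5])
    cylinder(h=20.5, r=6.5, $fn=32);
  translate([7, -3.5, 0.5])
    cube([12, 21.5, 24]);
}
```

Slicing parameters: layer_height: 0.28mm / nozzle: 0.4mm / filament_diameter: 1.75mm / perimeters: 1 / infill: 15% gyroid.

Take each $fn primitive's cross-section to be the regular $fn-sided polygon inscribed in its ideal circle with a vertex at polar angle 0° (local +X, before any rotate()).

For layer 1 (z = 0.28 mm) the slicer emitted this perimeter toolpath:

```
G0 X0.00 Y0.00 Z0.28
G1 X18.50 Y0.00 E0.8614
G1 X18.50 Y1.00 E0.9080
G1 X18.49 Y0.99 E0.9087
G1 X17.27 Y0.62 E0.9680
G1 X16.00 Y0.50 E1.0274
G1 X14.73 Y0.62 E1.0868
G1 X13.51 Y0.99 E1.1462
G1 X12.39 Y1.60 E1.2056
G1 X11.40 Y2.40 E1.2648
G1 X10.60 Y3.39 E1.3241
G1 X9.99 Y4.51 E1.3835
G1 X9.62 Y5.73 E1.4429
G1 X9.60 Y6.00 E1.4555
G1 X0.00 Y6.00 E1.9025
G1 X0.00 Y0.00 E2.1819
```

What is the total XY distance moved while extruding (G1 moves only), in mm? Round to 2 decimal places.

Sum the Euclidean lengths of each G1 segment: total = 46.86 mm.

46.86 mm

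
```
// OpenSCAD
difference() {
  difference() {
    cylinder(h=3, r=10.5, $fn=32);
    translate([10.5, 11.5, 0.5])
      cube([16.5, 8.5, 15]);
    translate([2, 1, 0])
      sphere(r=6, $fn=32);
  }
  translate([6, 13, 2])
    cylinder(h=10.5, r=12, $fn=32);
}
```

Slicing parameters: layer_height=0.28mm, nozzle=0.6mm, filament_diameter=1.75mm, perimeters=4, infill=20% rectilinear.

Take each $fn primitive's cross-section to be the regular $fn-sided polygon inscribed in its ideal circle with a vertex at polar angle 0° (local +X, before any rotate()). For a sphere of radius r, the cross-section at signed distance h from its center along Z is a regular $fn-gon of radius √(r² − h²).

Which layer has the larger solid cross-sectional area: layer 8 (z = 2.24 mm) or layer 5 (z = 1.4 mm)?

Layer 8 (z = 2.24): the cylinder: section is a regular 32-gon, circumradius r=10.5 (area = (32/2)·10.500²·sin(360°/32) = 344.14 mm²); the cube at (10.5, 11.5) is present — its section is the full 16.5×8.5 rectangle (area 140.25 mm²); the r=6 sphere at (2, 1) slices to a regular 32-gon of circumradius 5.566 (√(r²−h²) with h=2.24 from center) (area = (32/2)·5.566²·sin(360°/32) = 96.71 mm²); Taking the first minus the rest: starting from the r=10.5 cylinder (344.14 mm²), the 16.5×8.5 cube at (10.5, 11.5) misses the remaining region (no effect); the r=6 sphere at (2, 1) lies wholly inside it (removes its full 96.71 mm² and its 34.92 mm outline becomes a hole wall) — area = 247.43 mm²; the cylinder at (6, 13): section is a regular 32-gon, circumradius r=12 (area = (32/2)·12.000²·sin(360°/32) = 449.49 mm²); Subtracting the remaining from the first: starting from that combined region (247.43 mm²), the r=12 cylinder at (6, 13) partially overlaps it — only the 60.72 mm² overlap (of its 449.49 mm²) is removed, clipping the outline — area = 186.71 mm². So its area = 186.71 mm². Layer 5 (z = 1.4): the r=10.5 cylinder contributes a regular 32-gon of circumradius 10.5 (area = (32/2)·10.500²·sin(360°/32) = 344.14 mm²); the cube at (10.5, 11.5) is present — its section is the full 16.5×8.5 rectangle (area 140.25 mm²); the r=6 sphere at (2, 1) slices to a regular 32-gon of circumradius 5.834 (√(r²−h²) with h=1.4 from center) (area = (32/2)·5.834²·sin(360°/32) = 106.25 mm²); Taking the first minus the rest: starting from the r=10.5 cylinder (344.14 mm²), the 16.5×8.5 cube at (10.5, 11.5) misses the remaining region (no effect); the r=6 sphere at (2, 1) lies wholly inside it (removes its full 106.25 mm² and its 36.60 mm outline becomes a hole wall) — area = 237.89 mm²; the cylinder at (6, 13) does not reach this height (z outside [2, 12.5]); Taking the first minus the rest: none of the subtracted shapes is present at this height, so that combined region is unchanged — area = 237.89 mm². So its area = 237.89 mm². Layer 5 is larger (237.89 vs 186.71 mm²).

layer 5 (z = 1.4 mm)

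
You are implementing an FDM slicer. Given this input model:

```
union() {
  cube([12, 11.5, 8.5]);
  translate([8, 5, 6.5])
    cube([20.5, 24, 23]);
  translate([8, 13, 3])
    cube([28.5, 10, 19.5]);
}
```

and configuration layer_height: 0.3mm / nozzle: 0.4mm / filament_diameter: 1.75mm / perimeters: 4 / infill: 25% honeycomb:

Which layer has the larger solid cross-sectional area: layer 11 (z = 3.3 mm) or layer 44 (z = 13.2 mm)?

layer 44 (z = 13.2 mm)

Layer 11 (z = 3.3): the cube (footprint 12×11.5) is included at this height (area 138.00 mm²); the cube at (8, 5) is absent (z outside [6.5, 29.5]); the cube at (8, 13) (footprint 28.5×10) is included at this height (area 285.00 mm²); Merging all regions: the 2 present regions are separate (no shared area or edge), so areas and boundary lengths simply add and each stays a separate island — area = 423.00 mm². So its area = 423.00 mm². Layer 44 (z = 13.2): the cube is absent (z outside [0, 8.5]); the cube at (8, 5) is present — its section is the full 20.5×24 rectangle (area 492.00 mm²); the cube at (8, 13) (footprint 28.5×10) is included at this height (area 285.00 mm²); Taking the union: the regions partially overlap — summed areas 777.00 mm² minus the doubly-counted overlap 205.00 mm² gives 572.00 mm² — area = 572.00 mm². So its area = 572.00 mm². Layer 44 is larger (572.00 vs 423.00 mm²).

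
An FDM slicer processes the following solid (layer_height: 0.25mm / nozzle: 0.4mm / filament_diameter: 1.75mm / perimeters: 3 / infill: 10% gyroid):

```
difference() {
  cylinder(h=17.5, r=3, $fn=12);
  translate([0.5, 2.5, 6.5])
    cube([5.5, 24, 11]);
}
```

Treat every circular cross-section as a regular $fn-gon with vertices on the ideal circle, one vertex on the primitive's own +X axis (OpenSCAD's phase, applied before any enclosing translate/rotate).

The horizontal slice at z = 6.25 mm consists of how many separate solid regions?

At z = 6.25 mm: the r=3 cylinder gives a regular 12-gon of circumradius 3 (constant along its height); the cube at (0.5, 2.5) is not intersected at this z (z outside [6.5, 17.5]); Taking the first minus the rest: none of the subtracted shapes is present at this height, so the r=3 cylinder is unchanged — 1 connected region. The result has 1 disconnected region.

1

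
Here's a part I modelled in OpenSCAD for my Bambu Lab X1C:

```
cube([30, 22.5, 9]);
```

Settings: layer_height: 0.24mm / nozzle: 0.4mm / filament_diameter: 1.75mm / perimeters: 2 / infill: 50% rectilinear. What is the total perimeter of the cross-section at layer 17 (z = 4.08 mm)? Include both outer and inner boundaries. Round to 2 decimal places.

At z = 4.08 mm: the cube (footprint 30×22.5) is included at this height (perimeter 105.00 mm). Overall, the cross-section is a single solid region. Total boundary length (outer) = 105.00 mm.

105.00 mm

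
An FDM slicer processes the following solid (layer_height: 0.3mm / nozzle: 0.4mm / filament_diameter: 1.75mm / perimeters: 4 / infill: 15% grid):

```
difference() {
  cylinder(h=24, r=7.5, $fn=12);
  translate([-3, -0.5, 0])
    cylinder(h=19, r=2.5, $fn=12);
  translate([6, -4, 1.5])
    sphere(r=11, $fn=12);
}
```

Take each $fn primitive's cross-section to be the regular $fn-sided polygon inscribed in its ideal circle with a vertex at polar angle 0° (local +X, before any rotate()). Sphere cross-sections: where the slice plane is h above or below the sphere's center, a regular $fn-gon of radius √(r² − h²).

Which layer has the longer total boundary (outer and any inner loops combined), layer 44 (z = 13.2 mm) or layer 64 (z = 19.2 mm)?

Layer 44 (z = 13.2): the r=7.5 cylinder contributes a regular 12-gon of circumradius 7.5 (perimeter = 2·12·7.500·sin(180°/12) = 46.59 mm); the cylinder at (-3, -0.5): section is a regular 12-gon, circumradius r=2.5 (perimeter = 2·12·2.500·sin(180°/12) = 15.53 mm); the sphere at (6, -4) is not intersected at this z (|z−center|=11.700 > r=11); After the difference (first − rest): starting from the r=7.5 cylinder, the r=2.5 cylinder at (-3, -0.5) lies wholly inside it (removes its full 18.75 mm² and its 15.53 mm outline becomes a hole wall) — boundary (outer + 1 inner loop) = 62.12 mm. So its perimeter = 62.12 mm. Layer 64 (z = 19.2): the r=7.5 cylinder contributes a regular 12-gon of circumradius 7.5 (perimeter = 2·12·7.500·sin(180°/12) = 46.59 mm); the cylinder at (-3, -0.5) does not reach this height (z outside [0, 19]); the sphere at (6, -4) is absent (|z−center|=17.700 > r=11); Taking the first minus the rest: none of the subtracted shapes is present at this height, so the r=7.5 cylinder is unchanged — boundary = 46.59 mm. So its perimeter = 46.59 mm. Layer 44 is larger (62.12 vs 46.59 mm).

layer 44 (z = 13.2 mm)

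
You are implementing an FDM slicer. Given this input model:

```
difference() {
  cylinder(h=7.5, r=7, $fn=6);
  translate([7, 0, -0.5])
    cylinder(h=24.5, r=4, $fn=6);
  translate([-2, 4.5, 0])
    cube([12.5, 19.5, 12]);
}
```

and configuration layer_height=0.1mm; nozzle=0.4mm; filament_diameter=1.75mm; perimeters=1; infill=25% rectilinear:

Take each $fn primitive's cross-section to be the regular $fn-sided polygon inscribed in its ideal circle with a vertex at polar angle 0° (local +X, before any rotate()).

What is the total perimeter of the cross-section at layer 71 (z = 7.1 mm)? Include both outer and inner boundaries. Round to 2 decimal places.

42.66 mm

At z = 7.1 mm: the r=7 cylinder contributes a regular 6-gon of circumradius 7 (perimeter = 2·6·7.000·sin(180°/6) = 42.00 mm); the r=4 cylinder at (7, 0) contributes a regular 6-gon of circumradius 4 (perimeter = 2·6·4.000·sin(180°/6) = 24.00 mm); the cube at (-2, 4.5) is present — its section is the full 12.5×19.5 rectangle (perimeter 64.00 mm); After the difference (first − rest): starting from the r=7 cylinder, the r=4 cylinder at (7, 0) partially overlaps it — only the 13.86 mm² overlap (of its 41.57 mm²) is removed, clipping the outline; the 12.5×19.5 cube at (-2, 4.5) partially overlaps it — only the 9.30 mm² overlap (of its 243.75 mm²) is removed, clipping the outline — boundary = 42.66 mm. Overall, the cross-section is a single solid region. Total boundary length (outer) = 42.66 mm.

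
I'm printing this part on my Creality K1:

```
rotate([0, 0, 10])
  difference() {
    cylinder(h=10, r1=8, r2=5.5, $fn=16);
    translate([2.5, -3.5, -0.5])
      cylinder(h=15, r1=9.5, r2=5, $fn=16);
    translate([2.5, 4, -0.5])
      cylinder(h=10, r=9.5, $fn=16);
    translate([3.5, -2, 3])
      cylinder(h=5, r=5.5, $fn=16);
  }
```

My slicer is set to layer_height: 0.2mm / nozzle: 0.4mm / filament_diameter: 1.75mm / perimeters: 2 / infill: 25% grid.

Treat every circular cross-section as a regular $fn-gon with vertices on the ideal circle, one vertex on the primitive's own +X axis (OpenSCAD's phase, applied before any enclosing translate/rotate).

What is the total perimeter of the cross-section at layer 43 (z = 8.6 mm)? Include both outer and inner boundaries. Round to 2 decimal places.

At z = 8.6 mm: the cone (r1=8→r2=5.5) has section circumradius 5.850 here — a regular 16-gon (perimeter = 2·16·5.850·sin(180°/16) = 36.52 mm); the cone at (2.5, -3.5) (r1=9.5→r2=5) has section circumradius 6.770 here — a regular 16-gon (perimeter = 2·16·6.770·sin(180°/16) = 42.26 mm); the r=9.5 cylinder at (2.5, 4) gives a regular 16-gon of circumradius 9.5 (constant along its height) (perimeter = 2·16·9.500·sin(180°/16) = 59.31 mm); the cylinder at (3.5, -2) does not reach this height (z outside [3, 8]); After the difference (first − rest): starting from the cone, the cone at (2.5, -3.5) partially overlaps it — only the 68.82 mm² overlap (of its 140.32 mm²) is removed, clipping the outline; the r=9.5 cylinder at (2.5, 4) partially overlaps it — only the 34.15 mm² overlap (of its 276.30 mm²) is removed, clipping the outline — boundary = 8.43 mm; (whole slice rotated 10° about Z — lengths, areas and connectivity unchanged). Overall, the cross-section is a single solid region. Total boundary length (outer) = 8.43 mm.

8.43 mm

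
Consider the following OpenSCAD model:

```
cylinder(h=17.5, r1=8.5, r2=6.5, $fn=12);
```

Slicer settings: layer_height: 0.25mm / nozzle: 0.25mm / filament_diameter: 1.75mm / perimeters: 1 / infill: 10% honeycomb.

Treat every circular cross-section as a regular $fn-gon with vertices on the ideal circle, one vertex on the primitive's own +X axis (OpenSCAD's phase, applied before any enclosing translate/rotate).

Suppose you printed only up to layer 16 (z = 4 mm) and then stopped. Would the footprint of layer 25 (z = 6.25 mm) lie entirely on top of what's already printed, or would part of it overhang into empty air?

Compare the two slices. At z = 4: the cone contributes a regular 12-gon of circumradius 8.043 (interpolated between r1=8.5 and r2=6.5 at t=0.229) (area = (12/2)·8.043²·sin(360°/12) = 194.06 mm²). At z = 6.25: the cone (r1=8.5→r2=6.5) has section circumradius 7.786 here — a regular 12-gon (area = (12/2)·7.786²·sin(360°/12) = 181.85 mm²). Checking containment: the cross-section at z = 6.25 is a subset of the cross-section at z = 4.

entirely on top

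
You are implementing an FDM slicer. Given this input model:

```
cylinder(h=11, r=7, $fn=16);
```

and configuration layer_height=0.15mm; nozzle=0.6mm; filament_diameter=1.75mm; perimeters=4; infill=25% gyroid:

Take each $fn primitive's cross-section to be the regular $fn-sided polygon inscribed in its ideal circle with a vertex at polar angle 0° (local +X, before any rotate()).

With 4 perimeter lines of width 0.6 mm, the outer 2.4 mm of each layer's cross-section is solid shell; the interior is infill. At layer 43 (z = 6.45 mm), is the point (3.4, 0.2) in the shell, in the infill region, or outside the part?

infill

At z = 6.45 mm: the cylinder: section is a regular 16-gon, circumradius r=7. Overall, the cross-section is a single solid region. The nearest boundary edge runs (7.00, 0.00)→(6.47, 2.68); distance from the point to it = 3.49 mm. The point is inside the cross-section and 3.49 mm from the nearest boundary — more than the 2.4 mm shell width (4 × 0.6), so it's in the infill interior.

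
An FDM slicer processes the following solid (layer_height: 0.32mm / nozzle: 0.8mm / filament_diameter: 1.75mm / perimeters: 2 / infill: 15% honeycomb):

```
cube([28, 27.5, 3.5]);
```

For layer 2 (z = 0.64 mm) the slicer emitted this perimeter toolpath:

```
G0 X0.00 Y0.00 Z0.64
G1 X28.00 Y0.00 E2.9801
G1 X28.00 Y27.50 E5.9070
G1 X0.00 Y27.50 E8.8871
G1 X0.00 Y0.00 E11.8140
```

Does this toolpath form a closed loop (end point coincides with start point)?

Start point (G0): (0.00, 0.00). End point (last G1): the path returns to the start — closed.

yes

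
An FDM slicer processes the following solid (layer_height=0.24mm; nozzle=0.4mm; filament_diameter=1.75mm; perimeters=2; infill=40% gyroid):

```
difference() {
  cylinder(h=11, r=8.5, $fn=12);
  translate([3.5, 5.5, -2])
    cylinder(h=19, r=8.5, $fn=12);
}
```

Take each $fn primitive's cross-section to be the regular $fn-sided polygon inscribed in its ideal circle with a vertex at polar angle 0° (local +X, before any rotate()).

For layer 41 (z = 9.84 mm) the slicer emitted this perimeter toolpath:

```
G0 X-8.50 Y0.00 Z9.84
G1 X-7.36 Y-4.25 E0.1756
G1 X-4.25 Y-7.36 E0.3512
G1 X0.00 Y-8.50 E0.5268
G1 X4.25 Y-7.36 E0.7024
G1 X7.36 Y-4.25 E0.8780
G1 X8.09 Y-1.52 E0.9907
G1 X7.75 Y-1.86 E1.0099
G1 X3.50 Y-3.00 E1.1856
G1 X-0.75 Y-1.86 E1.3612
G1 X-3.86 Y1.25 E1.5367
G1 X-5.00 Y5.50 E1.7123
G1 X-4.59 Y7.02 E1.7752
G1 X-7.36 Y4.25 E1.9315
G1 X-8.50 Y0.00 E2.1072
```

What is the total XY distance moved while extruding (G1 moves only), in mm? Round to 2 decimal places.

Sum the Euclidean lengths of each G1 segment: total = 52.79 mm.

52.79 mm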